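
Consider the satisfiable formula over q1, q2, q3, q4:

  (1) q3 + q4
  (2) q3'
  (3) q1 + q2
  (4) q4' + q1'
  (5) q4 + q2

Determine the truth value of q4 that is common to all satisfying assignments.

True

Suppose q4 = 0.
(q3) alone gives q3 = 1.
Now (q3') is unsatisfied and unit — conflict.
So every satisfying assignment has q4 = True.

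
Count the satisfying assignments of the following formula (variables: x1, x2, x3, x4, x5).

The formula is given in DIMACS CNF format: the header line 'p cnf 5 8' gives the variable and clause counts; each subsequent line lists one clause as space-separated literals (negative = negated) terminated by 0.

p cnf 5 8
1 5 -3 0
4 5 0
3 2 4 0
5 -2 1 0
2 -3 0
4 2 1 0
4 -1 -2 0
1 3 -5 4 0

There are 2^5 = 32 truth assignments over (x1, x2, x3, x4, x5).
Split on x3. With x3 = True, the clauses containing x3 are satisfied and ¬x3 drops from the rest; 4 of the 2^4 = 16 assignments to the other variables satisfy what remains.
With x3 = False, by the same count on the reduced clause set, 7 assignments work.
(One model: x1=F, x2=F, x3=F, x4=T, x5=F.)
Total: 4 + 7 = 11.

11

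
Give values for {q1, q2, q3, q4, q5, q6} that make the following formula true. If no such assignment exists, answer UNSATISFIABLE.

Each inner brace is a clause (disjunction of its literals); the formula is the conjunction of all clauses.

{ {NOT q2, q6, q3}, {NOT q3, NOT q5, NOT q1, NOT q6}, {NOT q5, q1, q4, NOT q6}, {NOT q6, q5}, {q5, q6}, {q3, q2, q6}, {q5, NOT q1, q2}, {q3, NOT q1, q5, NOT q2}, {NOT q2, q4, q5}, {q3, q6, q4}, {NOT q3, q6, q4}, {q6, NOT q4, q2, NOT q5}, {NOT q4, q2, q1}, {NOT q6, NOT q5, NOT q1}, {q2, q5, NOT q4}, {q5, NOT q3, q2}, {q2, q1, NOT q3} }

Case q6 = false:
The clause (q5) is unit, so q5 = true.
Case q2 = true:
The clause (q3) is unit, so q3 = true.
The clause (q4) is unit, so q4 = true.
No clause remains; q1 is free.

q1=true, q2=true, q3=true, q4=true, q5=true, q6=false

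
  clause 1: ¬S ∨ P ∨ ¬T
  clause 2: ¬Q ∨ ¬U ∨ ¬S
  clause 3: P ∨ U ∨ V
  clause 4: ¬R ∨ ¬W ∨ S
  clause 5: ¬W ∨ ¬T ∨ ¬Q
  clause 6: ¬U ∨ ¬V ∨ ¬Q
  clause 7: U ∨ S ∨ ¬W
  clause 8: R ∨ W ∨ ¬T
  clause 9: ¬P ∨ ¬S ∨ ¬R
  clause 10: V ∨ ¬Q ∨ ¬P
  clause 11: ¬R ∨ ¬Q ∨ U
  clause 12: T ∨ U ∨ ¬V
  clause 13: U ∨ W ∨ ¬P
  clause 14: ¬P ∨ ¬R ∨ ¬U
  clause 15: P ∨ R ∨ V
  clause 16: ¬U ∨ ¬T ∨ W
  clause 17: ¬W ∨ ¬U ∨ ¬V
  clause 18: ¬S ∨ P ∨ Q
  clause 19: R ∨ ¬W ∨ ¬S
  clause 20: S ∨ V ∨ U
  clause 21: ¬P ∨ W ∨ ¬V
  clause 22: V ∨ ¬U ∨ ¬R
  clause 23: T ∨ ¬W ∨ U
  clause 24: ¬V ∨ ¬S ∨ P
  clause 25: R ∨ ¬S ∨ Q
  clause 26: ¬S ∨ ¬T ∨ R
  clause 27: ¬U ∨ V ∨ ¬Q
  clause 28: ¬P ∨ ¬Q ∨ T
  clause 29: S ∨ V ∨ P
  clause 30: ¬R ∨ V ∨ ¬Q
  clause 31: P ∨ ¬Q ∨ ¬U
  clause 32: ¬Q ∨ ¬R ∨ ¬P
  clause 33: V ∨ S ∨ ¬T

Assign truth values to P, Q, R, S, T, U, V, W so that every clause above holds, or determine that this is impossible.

Branch on S: set S = False.
Branch on R: set R = False.
Branch on U: set U = True.
Branch on V: set V = False.
(P) alone gives P = True.
(¬Q) alone gives Q = False.
(¬T) alone gives T = False.
Every clause is now satisfied; W is unconstrained.

P: True,  Q: False,  R: False,  S: False,  T: False,  U: True,  V: False,  W: True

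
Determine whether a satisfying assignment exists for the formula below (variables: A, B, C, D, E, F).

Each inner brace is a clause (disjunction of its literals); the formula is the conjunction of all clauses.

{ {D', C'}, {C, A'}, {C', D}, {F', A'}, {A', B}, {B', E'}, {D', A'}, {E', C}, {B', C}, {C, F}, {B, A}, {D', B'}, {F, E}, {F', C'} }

Try D = 0.
Unit clause (C') forces C = 0.
Unit clause (A') forces A = 0.
Unit clause (E') forces E = 0.
Unit clause (B') forces B = 0.
Now (B) is unsatisfied and unit — conflict.
Undo D and try D = 1.
Unit clause (C') forces C = 0.
Unit clause (A') forces A = 0.
Unit clause (E') forces E = 0.
Unit clause (B') forces B = 0.
Now (B) is unsatisfied and unit — conflict.
Neither D = 1 nor D = 0 works.
No assignment satisfies every clause.

Unsatisfiable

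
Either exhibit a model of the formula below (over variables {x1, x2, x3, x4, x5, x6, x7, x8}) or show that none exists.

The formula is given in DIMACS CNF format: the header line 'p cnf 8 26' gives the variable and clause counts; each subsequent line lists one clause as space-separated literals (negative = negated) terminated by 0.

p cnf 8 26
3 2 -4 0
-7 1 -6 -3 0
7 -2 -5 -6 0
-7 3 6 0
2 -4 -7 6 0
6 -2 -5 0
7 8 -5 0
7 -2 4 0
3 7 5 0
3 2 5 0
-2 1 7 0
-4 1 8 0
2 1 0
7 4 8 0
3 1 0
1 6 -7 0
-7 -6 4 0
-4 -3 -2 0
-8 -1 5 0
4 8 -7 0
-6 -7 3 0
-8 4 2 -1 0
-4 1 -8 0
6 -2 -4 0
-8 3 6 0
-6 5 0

Branch on x2: set x2 = False.
From the singleton clause (x1), x1 = True.
Branch on x3: set x3 = True.
Branch on x8: set x8 = True.
From the singleton clause (x5), x5 = True.
From the singleton clause (x4), x4 = True.
Branch on x7: set x7 = True.
From the singleton clause (x6), x6 = True.
Every clause now holds.

x1: True; x2: False; x3: True; x4: True; x5: True; x6: True; x7: True; x8: True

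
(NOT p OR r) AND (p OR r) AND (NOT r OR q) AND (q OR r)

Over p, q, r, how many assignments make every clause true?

2

There are 2^3 = 8 truth assignments over (p, q, r).
Check each against the 4 clauses (columns in the order p, q, r):
  F F F  ✗ fails (p OR r)
  F F T  ✗ fails (NOT r OR q)
  F T F  ✗ fails (p OR r)
  F T T  ✓ satisfies all
  T F F  ✗ fails (NOT p OR r)
  T F T  ✗ fails (NOT r OR q)
  T T F  ✗ fails (NOT p OR r)
  T T T  ✓ satisfies all
2 of the 8 rows are models.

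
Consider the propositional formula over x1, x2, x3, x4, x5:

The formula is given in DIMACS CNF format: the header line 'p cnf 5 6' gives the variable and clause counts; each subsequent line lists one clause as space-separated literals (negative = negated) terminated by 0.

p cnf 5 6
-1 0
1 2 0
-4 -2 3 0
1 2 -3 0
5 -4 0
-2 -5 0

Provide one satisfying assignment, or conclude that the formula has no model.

x1: False,  x2: True,  x3: False,  x4: False,  x5: False

Unit clause (¬x1) forces x1 = False.
Unit clause (x2) forces x2 = True.
Unit clause (¬x5) forces x5 = False.
Unit clause (¬x4) forces x4 = False.
All clauses hold; x3 can take either value.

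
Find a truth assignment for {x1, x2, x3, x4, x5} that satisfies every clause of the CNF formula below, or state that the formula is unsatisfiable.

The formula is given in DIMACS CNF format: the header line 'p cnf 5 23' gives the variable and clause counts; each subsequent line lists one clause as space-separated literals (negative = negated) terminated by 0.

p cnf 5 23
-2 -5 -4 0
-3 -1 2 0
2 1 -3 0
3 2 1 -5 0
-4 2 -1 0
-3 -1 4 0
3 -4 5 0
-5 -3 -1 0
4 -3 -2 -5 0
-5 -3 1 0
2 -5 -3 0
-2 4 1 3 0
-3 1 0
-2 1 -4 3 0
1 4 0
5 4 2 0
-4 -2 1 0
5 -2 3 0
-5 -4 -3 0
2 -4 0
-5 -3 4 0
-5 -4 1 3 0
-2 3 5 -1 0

x1: True; x2: True; x3: True; x4: True; x5: False

Suppose x3 = True.
Unit clause (x1) forces x1 = True.
Unit clause (x2) forces x2 = True.
Unit clause (x4) forces x4 = True.
Unit clause (¬x5) forces x5 = False.
This assignment satisfies each clause.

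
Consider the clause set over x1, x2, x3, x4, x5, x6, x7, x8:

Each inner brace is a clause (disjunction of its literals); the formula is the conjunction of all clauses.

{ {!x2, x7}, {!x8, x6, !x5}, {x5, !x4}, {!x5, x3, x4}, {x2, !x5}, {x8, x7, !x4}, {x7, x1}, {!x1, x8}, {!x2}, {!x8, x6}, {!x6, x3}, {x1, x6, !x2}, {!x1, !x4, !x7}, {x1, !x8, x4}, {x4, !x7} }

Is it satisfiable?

Unit clause (!x2) forces x2 = false.
Unit clause (!x5) forces x5 = false.
Unit clause (!x4) forces x4 = false.
Unit clause (!x7) forces x7 = false.
Unit clause (x1) forces x1 = true.
Unit clause (x8) forces x8 = true.
Unit clause (x6) forces x6 = true.
Unit clause (x3) forces x3 = true.
Every clause now holds.
A satisfying assignment: x1 ↦ true, x2 ↦ false, x3 ↦ true, x4 ↦ false, x5 ↦ false, x6 ↦ true, x7 ↦ false, x8 ↦ true.

Satisfiable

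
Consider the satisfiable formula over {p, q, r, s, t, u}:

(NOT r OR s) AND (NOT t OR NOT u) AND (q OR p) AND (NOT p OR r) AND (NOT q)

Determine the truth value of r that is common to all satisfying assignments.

Suppose r = false.
The clause (NOT p) is unit, so p = false.
The clause (q) is unit, so q = true.
But (NOT q) is also a unit clause — contradiction.
So every satisfying assignment has r = True.

True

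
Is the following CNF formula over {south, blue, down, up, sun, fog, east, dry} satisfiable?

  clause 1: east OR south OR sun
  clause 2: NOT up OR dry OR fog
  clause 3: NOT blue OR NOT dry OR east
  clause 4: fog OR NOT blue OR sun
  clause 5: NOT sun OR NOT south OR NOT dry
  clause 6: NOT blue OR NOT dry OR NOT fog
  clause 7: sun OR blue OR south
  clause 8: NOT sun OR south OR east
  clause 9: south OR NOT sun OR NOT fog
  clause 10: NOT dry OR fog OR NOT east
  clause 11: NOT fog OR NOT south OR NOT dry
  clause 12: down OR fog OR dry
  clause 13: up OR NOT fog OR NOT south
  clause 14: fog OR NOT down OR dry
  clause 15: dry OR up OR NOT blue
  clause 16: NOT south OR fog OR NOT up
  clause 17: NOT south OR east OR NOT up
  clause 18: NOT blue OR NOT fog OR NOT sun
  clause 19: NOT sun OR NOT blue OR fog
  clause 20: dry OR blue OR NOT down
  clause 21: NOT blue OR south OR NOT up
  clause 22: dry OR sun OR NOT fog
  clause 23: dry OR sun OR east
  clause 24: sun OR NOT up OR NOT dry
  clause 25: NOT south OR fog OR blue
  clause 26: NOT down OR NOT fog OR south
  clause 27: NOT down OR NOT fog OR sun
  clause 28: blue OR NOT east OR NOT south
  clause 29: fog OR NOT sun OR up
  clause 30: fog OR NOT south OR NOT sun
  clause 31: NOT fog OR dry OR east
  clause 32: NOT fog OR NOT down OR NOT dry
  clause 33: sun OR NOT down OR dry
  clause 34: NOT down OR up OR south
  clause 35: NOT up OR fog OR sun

Suppose east = true.
Suppose dry = false.
Suppose up = false.
Unit clause (NOT blue) forces blue = false.
Unit clause (NOT down) forces down = false.
Unit clause (fog) forces fog = true.
Unit clause (NOT south) forces south = false.
Unit clause (sun) forces sun = true.
But (NOT sun) is also a unit clause — contradiction.
Backtrack on up: now try up = true.
Unit clause (fog) forces fog = true.
Unit clause (sun) forces sun = true.
Unit clause (south) forces south = true.
Unit clause (NOT blue) forces blue = false.
But (blue) is also a unit clause — contradiction.
Neither up = true nor up = false works.
Backtrack on dry: now try dry = true.
Unit clause (fog) forces fog = true.
Unit clause (NOT blue) forces blue = false.
Unit clause (NOT south) forces south = false.
Unit clause (sun) forces sun = true.
But (NOT sun) is also a unit clause — contradiction.
Neither dry = true nor dry = false works.
Backtrack on east: now try east = false.
Suppose south = true.
Unit clause (NOT up) forces up = false.
Unit clause (NOT fog) forces fog = false.
Unit clause (blue) forces blue = true.
Unit clause (NOT dry) forces dry = false.
But (dry) is also a unit clause — contradiction.
Backtrack on south: now try south = false.
Unit clause (sun) forces sun = true.
But (NOT sun) is also a unit clause — contradiction.
Neither south = true nor south = false works.
Neither east = true nor east = false works.
No assignment satisfies every clause.

Unsatisfiable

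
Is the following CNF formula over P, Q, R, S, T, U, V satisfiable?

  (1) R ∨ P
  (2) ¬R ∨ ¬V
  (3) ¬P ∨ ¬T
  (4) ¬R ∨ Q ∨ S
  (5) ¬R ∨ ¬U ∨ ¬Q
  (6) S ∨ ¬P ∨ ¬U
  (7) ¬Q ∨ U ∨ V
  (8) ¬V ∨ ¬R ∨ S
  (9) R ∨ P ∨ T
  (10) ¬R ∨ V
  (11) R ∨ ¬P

No

Suppose R = True.
(¬V) alone gives V = False.
Now (V) is unsatisfied and unit — conflict.
So R must be the other value — set R = False.
(P) alone gives P = True.
Now (¬P) is unsatisfied and unit — conflict.
Either choice for R ends in contradiction.
No assignment satisfies every clause.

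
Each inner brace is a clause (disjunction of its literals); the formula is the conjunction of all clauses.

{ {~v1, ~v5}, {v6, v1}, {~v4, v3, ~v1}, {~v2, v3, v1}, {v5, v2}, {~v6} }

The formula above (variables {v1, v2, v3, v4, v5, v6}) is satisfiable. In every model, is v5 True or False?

Suppose v5 = 1.
Unit clause (~v1) forces v1 = 0.
Unit clause (v6) forces v6 = 1.
But (~v6) is also a unit clause — contradiction.
So every satisfying assignment has v5 = False.

False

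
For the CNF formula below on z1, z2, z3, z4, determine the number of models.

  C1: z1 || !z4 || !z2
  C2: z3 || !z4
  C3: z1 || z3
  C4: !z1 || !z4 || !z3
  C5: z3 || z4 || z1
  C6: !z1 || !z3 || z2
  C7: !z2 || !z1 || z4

4

There are 2^4 = 16 truth assignments over (z1, z2, z3, z4).
Split on z4. With z4 = true, the clauses containing z4 are satisfied and !z4 drops from the rest; 1 of the 2^3 = 8 assignments to the other variables satisfy what remains.
With z4 = false, by the same count on the reduced clause set, 3 assignments work.
Total: 1 + 3 = 4.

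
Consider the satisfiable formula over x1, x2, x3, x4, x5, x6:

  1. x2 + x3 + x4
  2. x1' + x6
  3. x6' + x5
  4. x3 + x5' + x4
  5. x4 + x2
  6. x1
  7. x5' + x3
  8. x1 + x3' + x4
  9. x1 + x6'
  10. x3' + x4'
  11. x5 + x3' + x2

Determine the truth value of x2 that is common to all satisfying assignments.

True

Suppose x2 = 0.
From the singleton clause (x4), x4 = 1.
From the singleton clause (x1), x1 = 1.
From the singleton clause (x6), x6 = 1.
From the singleton clause (x5), x5 = 1.
From the singleton clause (x3), x3 = 1.
That conflicts with the unit clause (x3').
So every satisfying assignment has x2 = True.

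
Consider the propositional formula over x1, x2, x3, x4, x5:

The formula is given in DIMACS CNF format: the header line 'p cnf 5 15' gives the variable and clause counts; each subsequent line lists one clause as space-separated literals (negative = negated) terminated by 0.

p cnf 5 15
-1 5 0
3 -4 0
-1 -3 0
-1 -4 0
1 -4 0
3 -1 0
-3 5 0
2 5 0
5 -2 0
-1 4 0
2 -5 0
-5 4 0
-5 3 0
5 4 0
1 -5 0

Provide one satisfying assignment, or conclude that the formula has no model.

UNSATISFIABLE

Branch on x1: set x1 = False.
(¬x4) alone gives x4 = False.
(¬x5) alone gives x5 = False.
But (x5) is also a unit clause — contradiction.
Undo x1 and try x1 = True.
(x5) alone gives x5 = True.
(¬x3) alone gives x3 = False.
But (x3) is also a unit clause — contradiction.
Both values of x1 lead to a conflict.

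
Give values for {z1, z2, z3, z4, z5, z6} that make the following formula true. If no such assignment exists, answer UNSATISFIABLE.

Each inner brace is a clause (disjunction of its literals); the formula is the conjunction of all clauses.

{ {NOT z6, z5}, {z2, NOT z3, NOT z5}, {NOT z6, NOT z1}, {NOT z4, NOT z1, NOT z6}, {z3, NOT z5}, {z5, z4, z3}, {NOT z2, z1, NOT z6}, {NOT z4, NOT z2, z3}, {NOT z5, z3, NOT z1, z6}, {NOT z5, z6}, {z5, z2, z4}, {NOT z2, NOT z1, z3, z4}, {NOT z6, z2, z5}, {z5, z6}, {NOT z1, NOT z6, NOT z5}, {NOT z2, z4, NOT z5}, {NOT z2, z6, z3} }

UNSATISFIABLE

Branch on z6: set z6 = false.
From the singleton clause (NOT z5), z5 = false.
Now (z5) is unsatisfied and unit — conflict.
Backtrack on z6: now try z6 = true.
From the singleton clause (z5), z5 = true.
From the singleton clause (NOT z1), z1 = false.
From the singleton clause (z3), z3 = true.
From the singleton clause (z2), z2 = true.
Now (NOT z2) is unsatisfied and unit — conflict.
Both values of z6 lead to a conflict.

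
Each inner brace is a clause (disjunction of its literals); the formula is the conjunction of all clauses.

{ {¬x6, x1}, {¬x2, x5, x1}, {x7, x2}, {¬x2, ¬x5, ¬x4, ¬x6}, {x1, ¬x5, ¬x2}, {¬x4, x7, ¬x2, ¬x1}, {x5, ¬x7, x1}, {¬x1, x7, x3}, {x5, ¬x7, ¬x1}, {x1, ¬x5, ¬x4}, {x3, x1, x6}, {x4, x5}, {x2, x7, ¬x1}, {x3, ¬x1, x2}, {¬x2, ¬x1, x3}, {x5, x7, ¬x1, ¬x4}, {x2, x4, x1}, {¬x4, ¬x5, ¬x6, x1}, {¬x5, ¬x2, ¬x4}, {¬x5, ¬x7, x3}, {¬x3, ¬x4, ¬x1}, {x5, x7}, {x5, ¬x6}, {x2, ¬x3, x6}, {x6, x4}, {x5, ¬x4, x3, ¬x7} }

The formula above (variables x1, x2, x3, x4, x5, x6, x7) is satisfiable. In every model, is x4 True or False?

Suppose x4 = True.
Branch on x6: set x6 = False.
Branch on x7: set x7 = True.
Branch on x5: set x5 = True.
From the singleton clause (x1), x1 = True.
From the singleton clause (¬x2), x2 = False.
From the singleton clause (x3), x3 = True.
Now (¬x3) is unsatisfied and unit — conflict.
That branch fails; take x5 = False instead.
From the singleton clause (x1), x1 = True.
Now (¬x1) is unsatisfied and unit — conflict.
Either choice for x5 ends in contradiction.
That branch fails; take x7 = False instead.
From the singleton clause (x2), x2 = True.
From the singleton clause (¬x1), x1 = False.
From the singleton clause (x5), x5 = True.
Now (¬x5) is unsatisfied and unit — conflict.
Either choice for x7 ends in contradiction.
That branch fails; take x6 = True instead.
From the singleton clause (x1), x1 = True.
From the singleton clause (¬x3), x3 = False.
From the singleton clause (x7), x7 = True.
From the singleton clause (x5), x5 = True.
Now (¬x5) is unsatisfied and unit — conflict.
Either choice for x6 ends in contradiction.
So every satisfying assignment has x4 = False.

False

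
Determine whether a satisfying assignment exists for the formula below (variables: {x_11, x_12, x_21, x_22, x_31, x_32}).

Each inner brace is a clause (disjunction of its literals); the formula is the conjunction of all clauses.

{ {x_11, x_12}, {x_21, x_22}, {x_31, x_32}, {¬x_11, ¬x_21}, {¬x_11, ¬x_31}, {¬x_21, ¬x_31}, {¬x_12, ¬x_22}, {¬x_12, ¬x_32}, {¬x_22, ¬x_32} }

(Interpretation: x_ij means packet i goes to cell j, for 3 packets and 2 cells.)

Case x_11 = True:
Unit clause (¬x_21) forces x_21 = False.
Unit clause (x_22) forces x_22 = True.
Unit clause (¬x_31) forces x_31 = False.
Unit clause (x_32) forces x_32 = True.
But (¬x_32) is also a unit clause — contradiction.
Backtrack on x_11: now try x_11 = False.
Unit clause (x_12) forces x_12 = True.
Unit clause (¬x_22) forces x_22 = False.
Unit clause (x_21) forces x_21 = True.
Unit clause (¬x_31) forces x_31 = False.
Unit clause (x_32) forces x_32 = True.
But (¬x_32) is also a unit clause — contradiction.
Either choice for x_11 ends in contradiction.
No assignment satisfies every clause.

Unsatisfiable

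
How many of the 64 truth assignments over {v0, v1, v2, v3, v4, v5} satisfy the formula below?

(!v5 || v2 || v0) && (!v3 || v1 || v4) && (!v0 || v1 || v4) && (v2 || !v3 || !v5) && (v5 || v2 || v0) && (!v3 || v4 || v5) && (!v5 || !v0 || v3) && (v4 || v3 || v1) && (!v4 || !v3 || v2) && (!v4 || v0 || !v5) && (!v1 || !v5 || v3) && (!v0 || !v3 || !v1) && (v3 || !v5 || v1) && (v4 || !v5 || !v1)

13

There are 2^6 = 64 truth assignments over (v0, v1, v2, v3, v4, v5).
Split on v5. With v5 = true, the clauses containing v5 are satisfied and !v5 drops from the rest; 1 of the 2^5 = 32 assignments to the other variables satisfy what remains.
With v5 = false, by the same count on the reduced clause set, 12 assignments work.
Total: 1 + 12 = 13.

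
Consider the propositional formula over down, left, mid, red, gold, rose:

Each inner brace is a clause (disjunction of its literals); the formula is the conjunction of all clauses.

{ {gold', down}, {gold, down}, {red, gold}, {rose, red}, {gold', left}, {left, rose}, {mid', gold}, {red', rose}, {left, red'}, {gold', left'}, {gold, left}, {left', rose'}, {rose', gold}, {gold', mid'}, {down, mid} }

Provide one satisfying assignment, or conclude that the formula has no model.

Suppose gold = 0.
From the singleton clause (down), down = 1.
From the singleton clause (red), red = 1.
From the singleton clause (mid'), mid = 0.
From the singleton clause (rose), rose = 1.
But (rose') is also a unit clause — contradiction.
Backtrack on gold: now try gold = 1.
From the singleton clause (down), down = 1.
From the singleton clause (left), left = 1.
But (left') is also a unit clause — contradiction.
Both values of gold lead to a conflict.

UNSATISFIABLE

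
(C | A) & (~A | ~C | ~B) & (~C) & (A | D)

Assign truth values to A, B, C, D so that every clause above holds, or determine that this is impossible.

A ↦ 1,  B ↦ 1,  C ↦ 0,  D ↦ 0

The clause (~C) is unit, so C = 0.
The clause (A) is unit, so A = 1.
Every clause is now satisfied; B, D are unconstrained.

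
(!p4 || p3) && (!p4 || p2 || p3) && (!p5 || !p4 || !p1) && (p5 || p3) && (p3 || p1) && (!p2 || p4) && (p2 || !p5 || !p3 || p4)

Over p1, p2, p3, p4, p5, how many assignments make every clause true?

9

There are 2^5 = 32 truth assignments over (p1, p2, p3, p4, p5).
Split on p3. With p3 = true, the clauses containing p3 are satisfied and !p3 drops from the rest; 8 of the 2^4 = 16 assignments to the other variables satisfy what remains.
With p3 = false, by the same count on the reduced clause set, 1 assignment works.
Total: 8 + 1 = 9.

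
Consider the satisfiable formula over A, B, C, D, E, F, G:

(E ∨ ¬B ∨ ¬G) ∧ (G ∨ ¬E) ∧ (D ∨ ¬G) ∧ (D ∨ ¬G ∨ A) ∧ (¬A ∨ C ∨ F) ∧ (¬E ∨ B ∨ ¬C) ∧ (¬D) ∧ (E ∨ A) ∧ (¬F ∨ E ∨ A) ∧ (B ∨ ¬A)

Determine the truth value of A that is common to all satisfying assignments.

Suppose A = False.
The clause (¬D) is unit, so D = False.
The clause (¬G) is unit, so G = False.
The clause (¬E) is unit, so E = False.
Now (E) is unsatisfied and unit — conflict.
So every satisfying assignment has A = True.

True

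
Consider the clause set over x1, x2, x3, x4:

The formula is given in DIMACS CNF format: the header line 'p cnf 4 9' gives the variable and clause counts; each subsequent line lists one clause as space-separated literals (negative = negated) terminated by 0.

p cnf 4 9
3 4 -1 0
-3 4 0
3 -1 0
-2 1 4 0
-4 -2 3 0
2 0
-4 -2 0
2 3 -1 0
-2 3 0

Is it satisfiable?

Unsatisfiable

From the singleton clause (x2), x2 = True.
From the singleton clause (¬x4), x4 = False.
From the singleton clause (¬x3), x3 = False.
That conflicts with the unit clause (x3).
No assignment satisfies every clause.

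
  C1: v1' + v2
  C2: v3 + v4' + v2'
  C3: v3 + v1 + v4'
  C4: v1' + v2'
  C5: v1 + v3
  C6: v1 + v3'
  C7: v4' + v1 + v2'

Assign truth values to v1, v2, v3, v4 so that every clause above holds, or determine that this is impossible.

Branch on v1: set v1 = 0.
From the singleton clause (v3), v3 = 1.
That conflicts with the unit clause (v3').
So v1 must be the other value — set v1 = 1.
From the singleton clause (v2), v2 = 1.
That conflicts with the unit clause (v2').
Either choice for v1 ends in contradiction.

UNSATISFIABLE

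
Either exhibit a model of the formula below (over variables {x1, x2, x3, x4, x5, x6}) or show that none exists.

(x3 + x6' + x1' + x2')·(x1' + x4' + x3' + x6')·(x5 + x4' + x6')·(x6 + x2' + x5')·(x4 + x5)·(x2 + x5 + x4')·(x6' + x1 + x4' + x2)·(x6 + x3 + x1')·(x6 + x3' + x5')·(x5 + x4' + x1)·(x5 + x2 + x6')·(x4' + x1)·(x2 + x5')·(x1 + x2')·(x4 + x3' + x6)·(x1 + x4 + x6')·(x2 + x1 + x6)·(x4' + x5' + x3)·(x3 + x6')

x1: 1, x2: 1, x3: 1, x4: 0, x5: 1, x6: 1

Branch on x4: set x4 = 0.
The clause (x5) is unit, so x5 = 1.
The clause (x2) is unit, so x2 = 1.
The clause (x6) is unit, so x6 = 1.
The clause (x1) is unit, so x1 = 1.
The clause (x3) is unit, so x3 = 1.
This assignment satisfies each clause.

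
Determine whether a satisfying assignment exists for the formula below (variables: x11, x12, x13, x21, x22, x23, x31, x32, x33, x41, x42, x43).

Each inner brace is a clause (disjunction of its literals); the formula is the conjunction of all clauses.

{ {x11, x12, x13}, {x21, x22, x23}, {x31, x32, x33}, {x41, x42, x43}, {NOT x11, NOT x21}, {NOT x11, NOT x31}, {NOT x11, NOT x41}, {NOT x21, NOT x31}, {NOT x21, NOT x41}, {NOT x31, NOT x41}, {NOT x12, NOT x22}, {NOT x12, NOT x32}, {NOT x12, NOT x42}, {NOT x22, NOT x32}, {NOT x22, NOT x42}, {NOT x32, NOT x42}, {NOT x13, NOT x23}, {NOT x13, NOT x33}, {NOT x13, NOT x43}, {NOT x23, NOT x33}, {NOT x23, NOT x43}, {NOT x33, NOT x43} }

Try x11 = false.
Try x12 = true.
From the singleton clause (NOT x22), x22 = false.
From the singleton clause (NOT x32), x32 = false.
From the singleton clause (NOT x42), x42 = false.
Try x21 = true.
From the singleton clause (NOT x31), x31 = false.
From the singleton clause (x33), x33 = true.
From the singleton clause (NOT x41), x41 = false.
From the singleton clause (x43), x43 = true.
That conflicts with the unit clause (NOT x43).
Undo x21 and try x21 = false.
From the singleton clause (x23), x23 = true.
From the singleton clause (NOT x13), x13 = false.
From the singleton clause (NOT x33), x33 = false.
From the singleton clause (x31), x31 = true.
From the singleton clause (NOT x41), x41 = false.
From the singleton clause (x43), x43 = true.
That conflicts with the unit clause (NOT x43).
Both values of x21 lead to a conflict.
Undo x12 and try x12 = false.
From the singleton clause (x13), x13 = true.
From the singleton clause (NOT x23), x23 = false.
From the singleton clause (NOT x33), x33 = false.
From the singleton clause (NOT x43), x43 = false.
Try x21 = true.
From the singleton clause (NOT x31), x31 = false.
From the singleton clause (x32), x32 = true.
From the singleton clause (NOT x41), x41 = false.
From the singleton clause (x42), x42 = true.
That conflicts with the unit clause (NOT x42).
Undo x21 and try x21 = false.
From the singleton clause (x22), x22 = true.
From the singleton clause (NOT x32), x32 = false.
From the singleton clause (x31), x31 = true.
From the singleton clause (NOT x41), x41 = false.
From the singleton clause (x42), x42 = true.
That conflicts with the unit clause (NOT x42).
Both values of x21 lead to a conflict.
Both values of x12 lead to a conflict.
Undo x11 and try x11 = true.
From the singleton clause (NOT x21), x21 = false.
From the singleton clause (NOT x31), x31 = false.
From the singleton clause (NOT x41), x41 = false.
Try x22 = true.
From the singleton clause (NOT x12), x12 = false.
From the singleton clause (NOT x32), x32 = false.
From the singleton clause (x33), x33 = true.
From the singleton clause (NOT x42), x42 = false.
From the singleton clause (x43), x43 = true.
That conflicts with the unit clause (NOT x43).
Undo x22 and try x22 = false.
From the singleton clause (x23), x23 = true.
From the singleton clause (NOT x13), x13 = false.
From the singleton clause (NOT x33), x33 = false.
From the singleton clause (x32), x32 = true.
From the singleton clause (NOT x12), x12 = false.
From the singleton clause (NOT x42), x42 = false.
From the singleton clause (x43), x43 = true.
That conflicts with the unit clause (NOT x43).
Both values of x22 lead to a conflict.
Both values of x11 lead to a conflict.
No assignment satisfies every clause.

Unsatisfiable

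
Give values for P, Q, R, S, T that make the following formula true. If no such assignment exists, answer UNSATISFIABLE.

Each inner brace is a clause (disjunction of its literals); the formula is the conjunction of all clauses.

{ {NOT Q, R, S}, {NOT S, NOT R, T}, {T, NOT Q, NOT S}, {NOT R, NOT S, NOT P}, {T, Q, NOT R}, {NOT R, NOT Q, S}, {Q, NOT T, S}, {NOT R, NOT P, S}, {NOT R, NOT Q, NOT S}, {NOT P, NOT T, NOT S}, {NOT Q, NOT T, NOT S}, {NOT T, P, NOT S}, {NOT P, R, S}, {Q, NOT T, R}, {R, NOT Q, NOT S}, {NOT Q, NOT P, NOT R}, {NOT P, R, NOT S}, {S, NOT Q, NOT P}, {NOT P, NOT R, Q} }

P: false,  Q: false,  R: false,  S: true,  T: false

Try Q = false.
Try T = false.
(NOT R) alone gives R = false.
Try P = false.
Every clause is now satisfied; S is unconstrained.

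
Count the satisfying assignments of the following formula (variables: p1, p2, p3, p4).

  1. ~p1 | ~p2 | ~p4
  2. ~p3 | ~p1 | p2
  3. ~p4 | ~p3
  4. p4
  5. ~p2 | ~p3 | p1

3

There are 2^4 = 16 truth assignments over (p1, p2, p3, p4).
Check each against the 5 clauses (columns in the order p1, p2, p3, p4):
  F F F F  ✗ fails (p4)
  F F F T  ✓ satisfies all
  F F T F  ✗ fails (p4)
  F F T T  ✗ fails (~p4 | ~p3)
  F T F F  ✗ fails (p4)
  F T F T  ✓ satisfies all
  F T T F  ✗ fails (p4)
  F T T T  ✗ fails (~p4 | ~p3)
  T F F F  ✗ fails (p4)
  T F F T  ✓ satisfies all
  T F T F  ✗ fails (~p3 | ~p1 | p2)
  T F T T  ✗ fails (~p3 | ~p1 | p2)
  T T F F  ✗ fails (p4)
  T T F T  ✗ fails (~p1 | ~p2 | ~p4)
  T T T F  ✗ fails (p4)
  T T T T  ✗ fails (~p1 | ~p2 | ~p4)
3 of the 16 rows are models.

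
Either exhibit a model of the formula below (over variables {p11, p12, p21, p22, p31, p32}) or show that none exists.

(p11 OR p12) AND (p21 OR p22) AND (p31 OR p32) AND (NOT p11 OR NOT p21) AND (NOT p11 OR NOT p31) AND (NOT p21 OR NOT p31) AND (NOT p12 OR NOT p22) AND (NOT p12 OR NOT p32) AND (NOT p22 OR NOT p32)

UNSATISFIABLE

Case p11 = true:
From the singleton clause (NOT p21), p21 = false.
From the singleton clause (p22), p22 = true.
From the singleton clause (NOT p31), p31 = false.
From the singleton clause (p32), p32 = true.
Now (NOT p32) is unsatisfied and unit — conflict.
That branch fails; take p11 = false instead.
From the singleton clause (p12), p12 = true.
From the singleton clause (NOT p22), p22 = false.
From the singleton clause (p21), p21 = true.
From the singleton clause (NOT p31), p31 = false.
From the singleton clause (p32), p32 = true.
Now (NOT p32) is unsatisfied and unit — conflict.
Neither p11 = true nor p11 = false works.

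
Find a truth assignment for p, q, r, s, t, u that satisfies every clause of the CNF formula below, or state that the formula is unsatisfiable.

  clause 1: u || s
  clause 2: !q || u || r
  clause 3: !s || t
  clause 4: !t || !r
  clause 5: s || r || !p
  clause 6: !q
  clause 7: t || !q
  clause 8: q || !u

p ↦ true,  q ↦ false,  r ↦ false,  s ↦ true,  t ↦ true,  u ↦ false

Unit clause (!q) forces q = false.
Unit clause (!u) forces u = false.
Unit clause (s) forces s = true.
Unit clause (t) forces t = true.
Unit clause (!r) forces r = false.
No clause remains; p is free.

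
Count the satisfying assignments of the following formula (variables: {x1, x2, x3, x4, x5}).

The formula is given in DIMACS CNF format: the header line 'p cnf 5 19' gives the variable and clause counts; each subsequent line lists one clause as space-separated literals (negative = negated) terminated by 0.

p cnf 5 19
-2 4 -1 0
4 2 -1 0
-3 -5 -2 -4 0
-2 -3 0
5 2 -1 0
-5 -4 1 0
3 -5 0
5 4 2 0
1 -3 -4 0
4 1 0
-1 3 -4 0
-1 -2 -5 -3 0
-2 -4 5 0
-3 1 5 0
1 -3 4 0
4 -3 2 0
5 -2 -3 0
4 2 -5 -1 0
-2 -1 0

2

There are 2^5 = 32 truth assignments over (x1, x2, x3, x4, x5).
Split on x2. With x2 = True, the clauses containing x2 are satisfied and ¬x2 drops from the rest; 0 of the 2^4 = 16 assignments to the other variables satisfy what remains.
With x2 = False, by the same count on the reduced clause set, 2 assignments work.
(One model: x1=F, x2=F, x3=F, x4=T, x5=F.)
Total: 0 + 2 = 2.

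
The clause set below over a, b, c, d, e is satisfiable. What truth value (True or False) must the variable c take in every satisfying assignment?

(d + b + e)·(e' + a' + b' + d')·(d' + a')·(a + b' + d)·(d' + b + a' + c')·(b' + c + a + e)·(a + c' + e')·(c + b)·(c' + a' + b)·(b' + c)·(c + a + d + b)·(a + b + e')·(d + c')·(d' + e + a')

Suppose c = 0.
From the singleton clause (b), b = 1.
Now (b') is unsatisfied and unit — conflict.
So every satisfying assignment has c = True.

True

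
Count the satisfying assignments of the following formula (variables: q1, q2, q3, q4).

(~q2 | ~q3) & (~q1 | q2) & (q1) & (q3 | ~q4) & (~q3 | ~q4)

1

There are 2^4 = 16 truth assignments over (q1, q2, q3, q4).
Check each against the 5 clauses (columns in the order q1, q2, q3, q4):
  F F F F  ✗ fails (q1)
  F F F T  ✗ fails (q1)
  F F T F  ✗ fails (q1)
  F F T T  ✗ fails (q1)
  F T F F  ✗ fails (q1)
  F T F T  ✗ fails (q1)
  F T T F  ✗ fails (~q2 | ~q3)
  F T T T  ✗ fails (~q2 | ~q3)
  T F F F  ✗ fails (~q1 | q2)
  T F F T  ✗ fails (~q1 | q2)
  T F T F  ✗ fails (~q1 | q2)
  T F T T  ✗ fails (~q1 | q2)
  T T F F  ✓ satisfies all
  T T F T  ✗ fails (q3 | ~q4)
  T T T F  ✗ fails (~q2 | ~q3)
  T T T T  ✗ fails (~q2 | ~q3)
1 of the 16 rows is a model.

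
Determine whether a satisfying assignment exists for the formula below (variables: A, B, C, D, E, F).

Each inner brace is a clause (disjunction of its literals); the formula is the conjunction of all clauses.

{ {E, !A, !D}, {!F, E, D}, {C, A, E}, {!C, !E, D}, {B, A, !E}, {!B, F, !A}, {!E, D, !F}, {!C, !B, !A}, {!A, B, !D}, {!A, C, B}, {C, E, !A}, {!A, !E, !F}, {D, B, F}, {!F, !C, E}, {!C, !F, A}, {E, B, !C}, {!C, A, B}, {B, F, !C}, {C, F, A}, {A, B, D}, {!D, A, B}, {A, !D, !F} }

Case E = true:
Case C = true:
From the singleton clause (D), D = true.
Case B = true:
From the singleton clause (!A), A = false.
From the singleton clause (!F), F = false.
This assignment satisfies each clause.
A satisfying assignment: A ↦ false; B ↦ true; C ↦ true; D ↦ true; E ↦ true; F ↦ false.

Yes, satisfiable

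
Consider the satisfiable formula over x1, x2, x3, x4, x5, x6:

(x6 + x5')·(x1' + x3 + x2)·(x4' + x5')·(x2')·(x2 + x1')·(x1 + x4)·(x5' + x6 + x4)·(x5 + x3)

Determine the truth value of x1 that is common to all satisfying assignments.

False

Suppose x1 = 1.
The clause (x2') is unit, so x2 = 0.
But (x2) is also a unit clause — contradiction.
So every satisfying assignment has x1 = False.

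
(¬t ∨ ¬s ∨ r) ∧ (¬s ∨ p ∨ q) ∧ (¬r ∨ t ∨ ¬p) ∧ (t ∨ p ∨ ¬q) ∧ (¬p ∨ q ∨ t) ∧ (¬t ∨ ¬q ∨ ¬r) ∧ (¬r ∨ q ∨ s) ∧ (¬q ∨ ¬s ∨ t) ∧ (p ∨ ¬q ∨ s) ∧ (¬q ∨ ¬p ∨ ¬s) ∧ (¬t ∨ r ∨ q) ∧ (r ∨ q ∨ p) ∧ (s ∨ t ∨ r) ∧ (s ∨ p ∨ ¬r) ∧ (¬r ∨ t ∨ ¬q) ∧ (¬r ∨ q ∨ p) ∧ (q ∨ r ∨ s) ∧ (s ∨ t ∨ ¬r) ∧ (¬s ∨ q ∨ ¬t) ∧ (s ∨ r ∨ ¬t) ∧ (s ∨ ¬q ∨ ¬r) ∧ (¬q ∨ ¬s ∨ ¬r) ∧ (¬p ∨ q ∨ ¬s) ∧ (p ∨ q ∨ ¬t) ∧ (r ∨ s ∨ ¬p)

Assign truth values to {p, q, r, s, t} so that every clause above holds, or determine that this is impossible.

UNSATISFIABLE

Case t = False:
Case r = False:
Unit clause (s) forces s = True.
Unit clause (¬q) forces q = False.
Unit clause (p) forces p = True.
That conflicts with the unit clause (¬p).
So r must be the other value — set r = True.
Unit clause (¬p) forces p = False.
Unit clause (¬q) forces q = False.
That conflicts with the unit clause (q).
Neither r = True nor r = False works.
So t must be the other value — set t = True.
Case s = False:
Unit clause (r) forces r = True.
Unit clause (¬q) forces q = False.
That conflicts with the unit clause (q).
So s must be the other value — set s = True.
Unit clause (r) forces r = True.
Unit clause (¬q) forces q = False.
That conflicts with the unit clause (q).
Neither s = True nor s = False works.
Neither t = True nor t = False works.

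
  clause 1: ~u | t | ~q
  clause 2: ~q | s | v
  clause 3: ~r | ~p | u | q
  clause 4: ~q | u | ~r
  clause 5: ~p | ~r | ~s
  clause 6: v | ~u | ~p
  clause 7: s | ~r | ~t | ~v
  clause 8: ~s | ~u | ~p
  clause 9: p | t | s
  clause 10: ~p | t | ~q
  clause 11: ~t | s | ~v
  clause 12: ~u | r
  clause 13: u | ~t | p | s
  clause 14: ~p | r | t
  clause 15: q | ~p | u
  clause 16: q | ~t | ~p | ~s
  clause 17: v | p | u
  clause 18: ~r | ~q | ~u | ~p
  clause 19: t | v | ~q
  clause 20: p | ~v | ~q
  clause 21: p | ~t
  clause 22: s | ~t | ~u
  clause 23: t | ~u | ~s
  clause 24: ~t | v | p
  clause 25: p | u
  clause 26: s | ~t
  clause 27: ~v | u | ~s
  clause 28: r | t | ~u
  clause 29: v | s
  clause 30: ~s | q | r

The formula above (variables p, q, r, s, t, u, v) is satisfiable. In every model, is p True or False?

Suppose p = 0.
From the singleton clause (~t), t = 0.
From the singleton clause (s), s = 1.
From the singleton clause (~u), u = 0.
But (u) is also a unit clause — contradiction.
So every satisfying assignment has p = True.

True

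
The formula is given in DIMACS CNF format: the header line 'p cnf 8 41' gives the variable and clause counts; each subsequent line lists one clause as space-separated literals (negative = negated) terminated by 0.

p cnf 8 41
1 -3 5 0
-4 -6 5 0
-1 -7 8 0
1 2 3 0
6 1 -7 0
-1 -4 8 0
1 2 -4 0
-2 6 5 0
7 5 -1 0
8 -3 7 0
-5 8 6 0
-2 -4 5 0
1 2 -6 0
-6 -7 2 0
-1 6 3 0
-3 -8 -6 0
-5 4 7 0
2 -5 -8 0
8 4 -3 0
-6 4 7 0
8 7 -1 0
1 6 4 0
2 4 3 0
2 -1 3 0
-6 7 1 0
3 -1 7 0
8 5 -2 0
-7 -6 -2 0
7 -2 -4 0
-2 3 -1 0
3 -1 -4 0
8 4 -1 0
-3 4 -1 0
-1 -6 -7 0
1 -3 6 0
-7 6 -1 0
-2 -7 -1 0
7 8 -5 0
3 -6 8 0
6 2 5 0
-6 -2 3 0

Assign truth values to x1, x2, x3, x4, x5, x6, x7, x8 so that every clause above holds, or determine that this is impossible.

UNSATISFIABLE

Try x1 = True.
Try x7 = False.
From the singleton clause (x5), x5 = True.
From the singleton clause (x4), x4 = True.
From the singleton clause (x8), x8 = True.
From the singleton clause (x2), x2 = True.
Now (¬x2) is unsatisfied and unit — conflict.
Backtrack on x7: now try x7 = True.
From the singleton clause (x8), x8 = True.
From the singleton clause (¬x6), x6 = False.
Now (x6) is unsatisfied and unit — conflict.
Both values of x7 lead to a conflict.
Backtrack on x1: now try x1 = False.
Try x3 = False.
From the singleton clause (x2), x2 = True.
From the singleton clause (¬x6), x6 = False.
From the singleton clause (¬x7), x7 = False.
From the singleton clause (x5), x5 = True.
From the singleton clause (x8), x8 = True.
From the singleton clause (x4), x4 = True.
Now (¬x4) is unsatisfied and unit — conflict.
Backtrack on x3: now try x3 = True.
From the singleton clause (x5), x5 = True.
From the singleton clause (x6), x6 = True.
From the singleton clause (x2), x2 = True.
From the singleton clause (¬x8), x8 = False.
From the singleton clause (x7), x7 = True.
Now (¬x7) is unsatisfied and unit — conflict.
Both values of x3 lead to a conflict.
Both values of x1 lead to a conflict.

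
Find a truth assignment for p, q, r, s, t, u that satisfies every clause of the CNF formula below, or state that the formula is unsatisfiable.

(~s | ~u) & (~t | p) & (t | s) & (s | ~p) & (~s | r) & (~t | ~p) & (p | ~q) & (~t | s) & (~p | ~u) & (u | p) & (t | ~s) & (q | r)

UNSATISFIABLE

Suppose s = 0.
Unit clause (t) forces t = 1.
But (~t) is also a unit clause — contradiction.
That branch fails; take s = 1 instead.
Unit clause (~u) forces u = 0.
Unit clause (r) forces r = 1.
Unit clause (p) forces p = 1.
Unit clause (~t) forces t = 0.
But (t) is also a unit clause — contradiction.
Neither s = 1 nor s = 0 works.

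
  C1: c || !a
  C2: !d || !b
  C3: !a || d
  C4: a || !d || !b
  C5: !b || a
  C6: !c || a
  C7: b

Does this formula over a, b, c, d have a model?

No, unsatisfiable

Unit clause (b) forces b = true.
Unit clause (!d) forces d = false.
Unit clause (!a) forces a = false.
That conflicts with the unit clause (a).
No assignment satisfies every clause.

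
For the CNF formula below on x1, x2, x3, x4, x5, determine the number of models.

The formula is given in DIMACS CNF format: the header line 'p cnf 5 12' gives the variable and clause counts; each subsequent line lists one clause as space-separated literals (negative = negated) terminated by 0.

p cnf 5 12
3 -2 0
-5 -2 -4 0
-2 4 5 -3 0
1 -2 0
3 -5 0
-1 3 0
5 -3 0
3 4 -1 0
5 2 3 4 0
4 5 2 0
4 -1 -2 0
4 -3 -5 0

3

There are 2^5 = 32 truth assignments over (x1, x2, x3, x4, x5).
Split on x5. With x5 = True, the clauses containing x5 are satisfied and ¬x5 drops from the rest; 2 of the 2^4 = 16 assignments to the other variables satisfy what remains.
With x5 = False, by the same count on the reduced clause set, 1 assignment works.
(One model: x1=F, x2=F, x3=F, x4=T, x5=F.)
Total: 2 + 1 = 3.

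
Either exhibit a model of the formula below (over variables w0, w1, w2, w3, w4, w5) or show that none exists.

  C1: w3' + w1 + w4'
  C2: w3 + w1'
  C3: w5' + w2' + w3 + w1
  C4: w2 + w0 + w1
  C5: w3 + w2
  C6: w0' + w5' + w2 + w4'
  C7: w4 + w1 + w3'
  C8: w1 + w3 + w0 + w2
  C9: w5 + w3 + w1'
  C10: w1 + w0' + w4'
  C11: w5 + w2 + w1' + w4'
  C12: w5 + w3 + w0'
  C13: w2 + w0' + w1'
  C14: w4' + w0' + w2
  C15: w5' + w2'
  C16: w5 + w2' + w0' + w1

Branch on w3: set w3 = 1.
Branch on w1: set w1 = 1.
Branch on w2: set w2 = 0.
(w0') alone gives w0 = 0.
Branch on w5: set w5 = 1.
No clause remains; w4 is free.

w0: 0, w1: 1, w2: 0, w3: 1, w4: 1, w5: 1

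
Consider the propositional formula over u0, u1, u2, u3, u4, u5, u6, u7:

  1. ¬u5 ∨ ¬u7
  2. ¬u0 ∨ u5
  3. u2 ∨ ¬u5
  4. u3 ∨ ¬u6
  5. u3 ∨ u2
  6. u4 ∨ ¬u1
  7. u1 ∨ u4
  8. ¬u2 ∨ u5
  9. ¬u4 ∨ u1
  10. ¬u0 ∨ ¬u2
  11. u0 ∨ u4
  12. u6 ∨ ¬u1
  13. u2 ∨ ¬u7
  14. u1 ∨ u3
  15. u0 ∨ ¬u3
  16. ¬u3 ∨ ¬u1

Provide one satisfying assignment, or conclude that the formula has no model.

Suppose u5 = False.
Unit clause (¬u0) forces u0 = False.
Unit clause (¬u2) forces u2 = False.
Unit clause (u3) forces u3 = True.
But (¬u3) is also a unit clause — contradiction.
Undo u5 and try u5 = True.
Unit clause (¬u7) forces u7 = False.
Unit clause (u2) forces u2 = True.
Unit clause (¬u0) forces u0 = False.
Unit clause (u4) forces u4 = True.
Unit clause (u1) forces u1 = True.
Unit clause (u6) forces u6 = True.
Unit clause (u3) forces u3 = True.
But (¬u3) is also a unit clause — contradiction.
Either choice for u5 ends in contradiction.

UNSATISFIABLE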